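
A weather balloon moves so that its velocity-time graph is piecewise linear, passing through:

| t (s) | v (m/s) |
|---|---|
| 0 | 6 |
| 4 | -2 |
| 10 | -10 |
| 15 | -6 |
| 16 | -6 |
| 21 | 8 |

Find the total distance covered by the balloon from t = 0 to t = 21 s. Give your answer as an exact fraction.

769/7 m

Distance (not displacement) is the total path length: add the absolute areas under v-t.
0–4 s: v = 0 at t = 3 s; triangle areas 9 + 1 = 10 m
4–10 s: |½(-2 + -10)(6)| = 36 m
10–15 s: |½(-10 + -6)(5)| = 40 m
15–16 s: |-6| × 1 = 6 m
16–21 s: v = 0 at t = 127/7 s; triangle areas 45/7 + 80/7 = 125/7 m
Total distance = 769/7 m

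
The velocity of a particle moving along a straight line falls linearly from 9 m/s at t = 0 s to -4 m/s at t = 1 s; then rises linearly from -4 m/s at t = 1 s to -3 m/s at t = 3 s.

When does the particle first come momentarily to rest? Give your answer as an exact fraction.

v changes sign on 0–1 s (from 9 to -4); the graph is linear there, so v = 0 at t = 0 + (-9)·(1 − 0)/(-4 − 9) = 9/13 s.

t = 9/13 s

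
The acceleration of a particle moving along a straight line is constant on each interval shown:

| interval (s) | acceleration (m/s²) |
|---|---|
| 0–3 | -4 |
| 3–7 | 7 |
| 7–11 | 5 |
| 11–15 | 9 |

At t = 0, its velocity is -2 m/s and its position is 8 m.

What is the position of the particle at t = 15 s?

288 m

On each constant-a segment, Δv = aΔt and Δx = v₀Δt + ½aΔt²; chain segment to segment.
0–3 s: v starts -2 m/s; Δx = -2·3 + ½·-4·3² = -24 m; v ends -14 m/s.
3–7 s: v starts -14 m/s; Δx = -14·4 + ½·7·4² = 0 m; v ends 14 m/s.
7–11 s: v starts 14 m/s; Δx = 14·4 + ½·5·4² = 96 m; v ends 34 m/s.
11–15 s: v starts 34 m/s; Δx = 34·4 + ½·9·4² = 208 m; v ends 70 m/s.
x(15) = 8 + Σ Δx = 288 m.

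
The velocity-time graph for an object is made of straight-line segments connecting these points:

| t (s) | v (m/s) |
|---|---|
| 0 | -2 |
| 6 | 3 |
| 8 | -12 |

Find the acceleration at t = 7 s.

-7.5 m/s²

Acceleration is the slope of the v-t graph on 6–8 s: (-12 − 3)/(8 − 6) = -7.5 m/s².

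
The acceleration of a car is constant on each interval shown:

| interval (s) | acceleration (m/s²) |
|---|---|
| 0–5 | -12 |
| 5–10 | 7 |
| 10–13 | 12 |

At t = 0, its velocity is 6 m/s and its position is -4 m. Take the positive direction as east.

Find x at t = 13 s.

On each constant-a segment, Δv = aΔt and Δx = v₀Δt + ½aΔt²; chain segment to segment.
0–5 s: v starts 6 m/s; Δx = 6·5 + ½·-12·5² = -120 m; v ends -54 m/s.
5–10 s: v starts -54 m/s; Δx = -54·5 + ½·7·5² = -182.5 m; v ends -19 m/s.
10–13 s: v starts -19 m/s; Δx = -19·3 + ½·12·3² = -3 m; v ends 17 m/s.
x(13) = -4 + Σ Δx = -309.5 m.

-309.5 m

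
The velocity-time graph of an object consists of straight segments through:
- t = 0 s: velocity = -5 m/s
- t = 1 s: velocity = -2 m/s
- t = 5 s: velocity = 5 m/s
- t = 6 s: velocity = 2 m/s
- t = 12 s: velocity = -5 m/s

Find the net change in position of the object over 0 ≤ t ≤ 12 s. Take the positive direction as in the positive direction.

Net displacement equals the area under the velocity-time graph (areas below the axis count negative).
0–1 s: ½(-5 + -2)(1) = -3.5 m
1–5 s: ½(-2 + 5)(4) = 6 m
5–6 s: ½(5 + 2)(1) = 3.5 m
6–12 s: ½(2 + -5)(6) = -9 m
Net displacement = -3 m

-3 m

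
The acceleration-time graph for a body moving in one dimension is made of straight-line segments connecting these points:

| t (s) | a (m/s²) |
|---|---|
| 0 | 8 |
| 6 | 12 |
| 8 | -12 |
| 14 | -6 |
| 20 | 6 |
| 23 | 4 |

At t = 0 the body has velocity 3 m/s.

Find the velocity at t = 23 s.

24 m/s

Δv equals the area under the a-t graph; then v = v₀ + Δv.
0–6 s: ½(8 + 12)(6) = 60 m/s
6–8 s: ½(12 + -12)(2) = 0 m/s
8–14 s: ½(-12 + -6)(6) = -54 m/s
14–20 s: ½(-6 + 6)(6) = 0 m/s
20–23 s: ½(6 + 4)(3) = 15 m/s
Δv = 21 m/s, so v(23) = 3 + (21) = 24 m/s.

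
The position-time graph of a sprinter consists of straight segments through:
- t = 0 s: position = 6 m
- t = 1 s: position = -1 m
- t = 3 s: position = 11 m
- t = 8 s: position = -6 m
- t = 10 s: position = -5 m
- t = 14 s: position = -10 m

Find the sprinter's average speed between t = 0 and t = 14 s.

Average speed = (total path length)/(elapsed time); on a piecewise-linear x-t graph the path length is Σ|Δx|.
0–1 s: |Δx| = |-1 − 6| = 7 m
1–3 s: |Δx| = |11 − -1| = 12 m
3–8 s: |Δx| = |-6 − 11| = 17 m
8–10 s: |Δx| = |-5 − -6| = 1 m
10–14 s: |Δx| = |-10 − -5| = 5 m
Total path = 42 m; average speed = 42/14 = 3 m/s.

3 m/s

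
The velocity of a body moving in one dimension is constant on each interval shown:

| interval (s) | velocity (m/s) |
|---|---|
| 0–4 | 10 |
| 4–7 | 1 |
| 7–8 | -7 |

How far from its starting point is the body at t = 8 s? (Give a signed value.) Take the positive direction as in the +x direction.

36 m

Displacement is the signed area under the v-t curve.
0–4 s: 10 × 4 = 40 m
4–7 s: 1 × 3 = 3 m
7–8 s: -7 × 1 = -7 m
Net displacement = 36 m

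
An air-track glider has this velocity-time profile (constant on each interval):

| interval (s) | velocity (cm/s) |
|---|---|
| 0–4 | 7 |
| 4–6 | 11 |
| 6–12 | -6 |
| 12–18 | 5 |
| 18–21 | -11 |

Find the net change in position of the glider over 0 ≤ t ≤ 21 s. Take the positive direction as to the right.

Net displacement equals the area under the velocity-time graph (areas below the axis count negative).
0–4 s: 7 × 4 = 28 cm
4–6 s: 11 × 2 = 22 cm
6–12 s: -6 × 6 = -36 cm
12–18 s: 5 × 6 = 30 cm
18–21 s: -11 × 3 = -33 cm
Net displacement = 11 cm

11 cm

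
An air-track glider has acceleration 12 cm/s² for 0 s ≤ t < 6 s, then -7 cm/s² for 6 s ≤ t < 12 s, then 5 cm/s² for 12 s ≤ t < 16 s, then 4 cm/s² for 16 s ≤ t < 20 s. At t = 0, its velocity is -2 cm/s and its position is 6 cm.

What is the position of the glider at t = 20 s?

On each constant-a segment, Δv = aΔt and Δx = v₀Δt + ½aΔt²; chain segment to segment.
0–6 s: v starts -2 cm/s; Δx = -2·6 + ½·12·6² = 204 cm; v ends 70 cm/s.
6–12 s: v starts 70 cm/s; Δx = 70·6 + ½·-7·6² = 294 cm; v ends 28 cm/s.
12–16 s: v starts 28 cm/s; Δx = 28·4 + ½·5·4² = 152 cm; v ends 48 cm/s.
16–20 s: v starts 48 cm/s; Δx = 48·4 + ½·4·4² = 224 cm; v ends 64 cm/s.
x(20) = 6 + Σ Δx = 880 cm.

880 cm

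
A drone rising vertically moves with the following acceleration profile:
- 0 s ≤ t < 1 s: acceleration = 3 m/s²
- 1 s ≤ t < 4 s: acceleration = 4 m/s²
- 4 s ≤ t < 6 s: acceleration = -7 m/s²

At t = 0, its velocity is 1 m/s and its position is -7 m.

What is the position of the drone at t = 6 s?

43.5 m

On each constant-a segment, Δv = aΔt and Δx = v₀Δt + ½aΔt²; chain segment to segment.
0–1 s: v starts 1 m/s; Δx = 1·1 + ½·3·1² = 2.5 m; v ends 4 m/s.
1–4 s: v starts 4 m/s; Δx = 4·3 + ½·4·3² = 30 m; v ends 16 m/s.
4–6 s: v starts 16 m/s; Δx = 16·2 + ½·-7·2² = 18 m; v ends 2 m/s.
x(6) = -7 + Σ Δx = 43.5 m.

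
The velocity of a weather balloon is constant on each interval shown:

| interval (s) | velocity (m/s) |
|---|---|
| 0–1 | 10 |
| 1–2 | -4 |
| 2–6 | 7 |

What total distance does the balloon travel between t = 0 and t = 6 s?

Distance (not displacement) is the total path length: add the absolute areas under v-t.
0–1 s: |10| × 1 = 10 m
1–2 s: |-4| × 1 = 4 m
2–6 s: |7| × 4 = 28 m
Total distance = 42 m

42 m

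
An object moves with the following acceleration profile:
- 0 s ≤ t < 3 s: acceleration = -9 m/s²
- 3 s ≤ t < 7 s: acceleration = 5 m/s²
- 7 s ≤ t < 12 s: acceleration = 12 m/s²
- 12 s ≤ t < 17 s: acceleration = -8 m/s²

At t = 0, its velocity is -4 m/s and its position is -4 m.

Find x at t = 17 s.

99.5 m

On each constant-a segment, Δv = aΔt and Δx = v₀Δt + ½aΔt²; chain segment to segment.
0–3 s: v starts -4 m/s; Δx = -4·3 + ½·-9·3² = -52.5 m; v ends -31 m/s.
3–7 s: v starts -31 m/s; Δx = -31·4 + ½·5·4² = -84 m; v ends -11 m/s.
7–12 s: v starts -11 m/s; Δx = -11·5 + ½·12·5² = 95 m; v ends 49 m/s.
12–17 s: v starts 49 m/s; Δx = 49·5 + ½·-8·5² = 145 m; v ends 9 m/s.
x(17) = -4 + Σ Δx = 99.5 m.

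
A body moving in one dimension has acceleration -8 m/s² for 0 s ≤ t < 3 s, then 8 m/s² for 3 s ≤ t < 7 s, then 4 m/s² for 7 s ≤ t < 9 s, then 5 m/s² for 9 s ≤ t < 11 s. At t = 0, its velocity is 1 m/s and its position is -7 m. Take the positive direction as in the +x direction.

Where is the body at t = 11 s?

2 m

On each constant-a segment, Δv = aΔt and Δx = v₀Δt + ½aΔt²; chain segment to segment.
0–3 s: v starts 1 m/s; Δx = 1·3 + ½·-8·3² = -33 m; v ends -23 m/s.
3–7 s: v starts -23 m/s; Δx = -23·4 + ½·8·4² = -28 m; v ends 9 m/s.
7–9 s: v starts 9 m/s; Δx = 9·2 + ½·4·2² = 26 m; v ends 17 m/s.
9–11 s: v starts 17 m/s; Δx = 17·2 + ½·5·2² = 44 m; v ends 27 m/s.
x(11) = -7 + Σ Δx = 2 m.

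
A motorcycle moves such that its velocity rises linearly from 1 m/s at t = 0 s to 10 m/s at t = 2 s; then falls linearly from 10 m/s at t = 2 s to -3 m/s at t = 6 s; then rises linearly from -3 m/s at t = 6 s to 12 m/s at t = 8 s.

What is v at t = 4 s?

3.5 m/s

On 2–6 s the graph is linear from 10 to -3 m/s: v(4) = 10 + (-3 − 10)·(4 − 2)/(6 − 2) = 3.5 m/s.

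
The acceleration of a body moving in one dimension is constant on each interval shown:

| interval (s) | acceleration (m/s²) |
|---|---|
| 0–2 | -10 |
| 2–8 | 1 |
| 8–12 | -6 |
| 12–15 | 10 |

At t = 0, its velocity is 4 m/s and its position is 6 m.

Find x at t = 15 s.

On each constant-a segment, Δv = aΔt and Δx = v₀Δt + ½aΔt²; chain segment to segment.
0–2 s: v starts 4 m/s; Δx = 4·2 + ½·-10·2² = -12 m; v ends -16 m/s.
2–8 s: v starts -16 m/s; Δx = -16·6 + ½·1·6² = -78 m; v ends -10 m/s.
8–12 s: v starts -10 m/s; Δx = -10·4 + ½·-6·4² = -88 m; v ends -34 m/s.
12–15 s: v starts -34 m/s; Δx = -34·3 + ½·10·3² = -57 m; v ends -4 m/s.
x(15) = 6 + Σ Δx = -229 m.

-229 m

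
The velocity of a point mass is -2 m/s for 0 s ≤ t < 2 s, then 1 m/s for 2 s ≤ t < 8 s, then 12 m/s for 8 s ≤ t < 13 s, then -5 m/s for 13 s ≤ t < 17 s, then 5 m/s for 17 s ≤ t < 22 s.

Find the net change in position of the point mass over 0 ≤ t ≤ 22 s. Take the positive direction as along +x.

67 m

Net displacement equals the area under the velocity-time graph (areas below the axis count negative).
0–2 s: -2 × 2 = -4 m
2–8 s: 1 × 6 = 6 m
8–13 s: 12 × 5 = 60 m
13–17 s: -5 × 4 = -20 m
17–22 s: 5 × 5 = 25 m
Net displacement = 67 m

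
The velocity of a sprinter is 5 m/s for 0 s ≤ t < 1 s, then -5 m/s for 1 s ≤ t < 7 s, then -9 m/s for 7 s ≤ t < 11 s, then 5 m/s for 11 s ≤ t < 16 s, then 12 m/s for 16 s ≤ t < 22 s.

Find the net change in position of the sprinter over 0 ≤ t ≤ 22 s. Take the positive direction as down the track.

36 m

Displacement is the signed area under the v-t curve.
0–1 s: 5 × 1 = 5 m
1–7 s: -5 × 6 = -30 m
7–11 s: -9 × 4 = -36 m
11–16 s: 5 × 5 = 25 m
16–22 s: 12 × 6 = 72 m
Net displacement = 36 m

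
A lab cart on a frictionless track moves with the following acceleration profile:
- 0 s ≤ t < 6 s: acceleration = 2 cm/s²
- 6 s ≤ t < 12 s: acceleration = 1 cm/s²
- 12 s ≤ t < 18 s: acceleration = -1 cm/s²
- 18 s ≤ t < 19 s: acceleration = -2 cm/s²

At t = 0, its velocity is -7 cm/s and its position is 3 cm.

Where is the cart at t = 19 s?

On each constant-a segment, Δv = aΔt and Δx = v₀Δt + ½aΔt²; chain segment to segment.
0–6 s: v starts -7 cm/s; Δx = -7·6 + ½·2·6² = -6 cm; v ends 5 cm/s.
6–12 s: v starts 5 cm/s; Δx = 5·6 + ½·1·6² = 48 cm; v ends 11 cm/s.
12–18 s: v starts 11 cm/s; Δx = 11·6 + ½·-1·6² = 48 cm; v ends 5 cm/s.
18–19 s: v starts 5 cm/s; Δx = 5·1 + ½·-2·1² = 4 cm; v ends 3 cm/s.
x(19) = 3 + Σ Δx = 97 cm.

97 cm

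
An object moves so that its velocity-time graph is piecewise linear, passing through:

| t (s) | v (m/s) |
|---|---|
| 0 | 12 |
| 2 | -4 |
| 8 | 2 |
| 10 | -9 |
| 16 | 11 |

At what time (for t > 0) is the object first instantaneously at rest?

t = 1.5 s

v changes sign on 0–2 s (from 12 to -4); the graph is linear there, so v = 0 at t = 0 + (-12)·(2 − 0)/(-4 − 12) = 1.5 s.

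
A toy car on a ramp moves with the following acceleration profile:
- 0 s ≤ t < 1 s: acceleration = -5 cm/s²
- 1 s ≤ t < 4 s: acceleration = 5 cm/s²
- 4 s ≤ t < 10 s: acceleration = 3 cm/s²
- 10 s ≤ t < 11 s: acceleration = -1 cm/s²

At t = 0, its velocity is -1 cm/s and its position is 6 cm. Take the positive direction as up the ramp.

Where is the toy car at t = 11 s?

141.5 cm

On each constant-a segment, Δv = aΔt and Δx = v₀Δt + ½aΔt²; chain segment to segment.
0–1 s: v starts -1 cm/s; Δx = -1·1 + ½·-5·1² = -3.5 cm; v ends -6 cm/s.
1–4 s: v starts -6 cm/s; Δx = -6·3 + ½·5·3² = 4.5 cm; v ends 9 cm/s.
4–10 s: v starts 9 cm/s; Δx = 9·6 + ½·3·6² = 108 cm; v ends 27 cm/s.
10–11 s: v starts 27 cm/s; Δx = 27·1 + ½·-1·1² = 26.5 cm; v ends 26 cm/s.
x(11) = 6 + Σ Δx = 141.5 cm.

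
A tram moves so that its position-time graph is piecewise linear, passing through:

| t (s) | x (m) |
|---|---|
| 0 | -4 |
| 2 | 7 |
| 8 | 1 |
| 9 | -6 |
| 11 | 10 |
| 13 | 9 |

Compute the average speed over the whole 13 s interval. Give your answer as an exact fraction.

41/13 m/s

Average speed = (total path length)/(elapsed time); on a piecewise-linear x-t graph the path length is Σ|Δx|.
0–2 s: |Δx| = |7 − -4| = 11 m
2–8 s: |Δx| = |1 − 7| = 6 m
8–9 s: |Δx| = |-6 − 1| = 7 m
9–11 s: |Δx| = |10 − -6| = 16 m
11–13 s: |Δx| = |9 − 10| = 1 m
Total path = 41 m; average speed = 41/13 = 41/13 m/s.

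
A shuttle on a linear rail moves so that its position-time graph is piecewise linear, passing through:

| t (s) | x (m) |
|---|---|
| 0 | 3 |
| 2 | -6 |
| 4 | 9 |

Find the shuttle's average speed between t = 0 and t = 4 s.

6 m/s

Average speed = (total path length)/(elapsed time); on a piecewise-linear x-t graph the path length is Σ|Δx|.
0–2 s: |Δx| = |-6 − 3| = 9 m
2–4 s: |Δx| = |9 − -6| = 15 m
Total path = 24 m; average speed = 24/4 = 6 m/s.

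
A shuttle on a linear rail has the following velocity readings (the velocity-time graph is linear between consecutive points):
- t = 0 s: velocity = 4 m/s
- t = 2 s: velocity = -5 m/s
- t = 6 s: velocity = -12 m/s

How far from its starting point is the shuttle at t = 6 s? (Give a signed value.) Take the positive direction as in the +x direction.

Displacement is the signed area under the v-t curve.
0–2 s: ½(4 + -5)(2) = -1 m
2–6 s: ½(-5 + -12)(4) = -34 m
Net displacement = -35 m

-35 m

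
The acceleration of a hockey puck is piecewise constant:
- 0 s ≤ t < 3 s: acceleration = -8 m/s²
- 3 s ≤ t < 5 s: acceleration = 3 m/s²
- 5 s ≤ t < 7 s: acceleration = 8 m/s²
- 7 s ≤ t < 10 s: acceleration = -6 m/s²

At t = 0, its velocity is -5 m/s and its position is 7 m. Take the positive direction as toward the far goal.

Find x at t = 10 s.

On each constant-a segment, Δv = aΔt and Δx = v₀Δt + ½aΔt²; chain segment to segment.
0–3 s: v starts -5 m/s; Δx = -5·3 + ½·-8·3² = -51 m; v ends -29 m/s.
3–5 s: v starts -29 m/s; Δx = -29·2 + ½·3·2² = -52 m; v ends -23 m/s.
5–7 s: v starts -23 m/s; Δx = -23·2 + ½·8·2² = -30 m; v ends -7 m/s.
7–10 s: v starts -7 m/s; Δx = -7·3 + ½·-6·3² = -48 m; v ends -25 m/s.
x(10) = 7 + Σ Δx = -174 m.

-174 m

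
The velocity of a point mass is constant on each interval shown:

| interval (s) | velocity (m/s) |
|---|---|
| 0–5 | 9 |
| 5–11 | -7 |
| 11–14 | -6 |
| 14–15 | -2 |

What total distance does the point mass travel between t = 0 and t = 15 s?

107 m

Distance (not displacement) is the total path length: add the absolute areas under v-t.
0–5 s: |9| × 5 = 45 m
5–11 s: |-7| × 6 = 42 m
11–14 s: |-6| × 3 = 18 m
14–15 s: |-2| × 1 = 2 m
Total distance = 107 m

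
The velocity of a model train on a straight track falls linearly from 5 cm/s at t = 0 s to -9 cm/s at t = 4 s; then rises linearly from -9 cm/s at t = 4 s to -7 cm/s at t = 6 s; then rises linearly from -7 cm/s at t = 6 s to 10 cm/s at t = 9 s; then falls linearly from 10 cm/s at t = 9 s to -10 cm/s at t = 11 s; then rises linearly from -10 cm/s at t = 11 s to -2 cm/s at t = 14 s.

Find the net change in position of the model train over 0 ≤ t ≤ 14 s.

-37.5 cm

Displacement is the signed area under the v-t curve.
0–4 s: ½(5 + -9)(4) = -8 cm
4–6 s: ½(-9 + -7)(2) = -16 cm
6–9 s: ½(-7 + 10)(3) = 4.5 cm
9–11 s: ½(10 + -10)(2) = 0 cm
11–14 s: ½(-10 + -2)(3) = -18 cm
Net displacement = -37.5 cm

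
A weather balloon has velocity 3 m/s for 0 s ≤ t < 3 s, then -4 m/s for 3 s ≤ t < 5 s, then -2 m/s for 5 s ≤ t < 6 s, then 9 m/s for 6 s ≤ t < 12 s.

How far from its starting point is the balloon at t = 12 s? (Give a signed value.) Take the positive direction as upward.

53 m

Displacement is the signed area under the v-t curve.
0–3 s: 3 × 3 = 9 m
3–5 s: -4 × 2 = -8 m
5–6 s: -2 × 1 = -2 m
6–12 s: 9 × 6 = 54 m
Net displacement = 53 m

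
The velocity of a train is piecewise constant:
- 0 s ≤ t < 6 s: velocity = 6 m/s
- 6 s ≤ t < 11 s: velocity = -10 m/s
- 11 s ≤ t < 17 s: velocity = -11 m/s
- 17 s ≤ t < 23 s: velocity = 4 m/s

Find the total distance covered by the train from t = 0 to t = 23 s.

176 m

Distance (not displacement) is the total path length: add the absolute areas under v-t.
0–6 s: |6| × 6 = 36 m
6–11 s: |-10| × 5 = 50 m
11–17 s: |-11| × 6 = 66 m
17–23 s: |4| × 6 = 24 m
Total distance = 176 m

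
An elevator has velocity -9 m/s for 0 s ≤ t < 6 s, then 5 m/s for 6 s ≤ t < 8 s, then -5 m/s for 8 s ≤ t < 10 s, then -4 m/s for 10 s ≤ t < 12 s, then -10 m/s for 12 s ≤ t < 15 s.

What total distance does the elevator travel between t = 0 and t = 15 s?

112 m

Total distance travelled is ∫|v| dt — sum the magnitudes of each area piece.
0–6 s: |-9| × 6 = 54 m
6–8 s: |5| × 2 = 10 m
8–10 s: |-5| × 2 = 10 m
10–12 s: |-4| × 2 = 8 m
12–15 s: |-10| × 3 = 30 m
Total distance = 112 m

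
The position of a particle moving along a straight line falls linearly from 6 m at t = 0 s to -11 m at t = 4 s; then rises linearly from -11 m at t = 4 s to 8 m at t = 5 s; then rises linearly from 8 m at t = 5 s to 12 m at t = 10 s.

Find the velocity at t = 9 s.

0.8 m/s

Velocity is the slope of the x-t graph on 5–10 s: (12 − 8)/(10 − 5) = 0.8 m/s.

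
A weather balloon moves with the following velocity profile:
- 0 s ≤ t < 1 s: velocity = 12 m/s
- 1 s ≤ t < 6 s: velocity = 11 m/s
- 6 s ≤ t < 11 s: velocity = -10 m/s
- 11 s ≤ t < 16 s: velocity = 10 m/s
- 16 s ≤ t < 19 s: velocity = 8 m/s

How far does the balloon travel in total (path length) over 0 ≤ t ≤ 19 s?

Total distance travelled is ∫|v| dt — sum the magnitudes of each area piece.
0–1 s: |12| × 1 = 12 m
1–6 s: |11| × 5 = 55 m
6–11 s: |-10| × 5 = 50 m
11–16 s: |10| × 5 = 50 m
16–19 s: |8| × 3 = 24 m
Total distance = 191 m

191 m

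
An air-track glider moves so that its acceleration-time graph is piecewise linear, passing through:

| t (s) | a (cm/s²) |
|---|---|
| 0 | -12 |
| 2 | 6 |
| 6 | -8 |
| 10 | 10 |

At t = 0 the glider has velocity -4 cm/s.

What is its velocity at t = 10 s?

Δv equals the area under the a-t graph; then v = v₀ + Δv.
0–2 s: ½(-12 + 6)(2) = -6 cm/s
2–6 s: ½(6 + -8)(4) = -4 cm/s
6–10 s: ½(-8 + 10)(4) = 4 cm/s
Δv = -6 cm/s, so v(10) = -4 + (-6) = -10 cm/s.

-10 cm/s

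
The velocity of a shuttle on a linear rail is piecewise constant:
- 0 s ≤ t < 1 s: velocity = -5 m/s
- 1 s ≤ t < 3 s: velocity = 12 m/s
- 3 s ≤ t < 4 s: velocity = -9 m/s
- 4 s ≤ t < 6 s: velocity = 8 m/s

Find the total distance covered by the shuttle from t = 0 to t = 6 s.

Total distance travelled is ∫|v| dt — sum the magnitudes of each area piece.
0–1 s: |-5| × 1 = 5 m
1–3 s: |12| × 2 = 24 m
3–4 s: |-9| × 1 = 9 m
4–6 s: |8| × 2 = 16 m
Total distance = 54 m

54 m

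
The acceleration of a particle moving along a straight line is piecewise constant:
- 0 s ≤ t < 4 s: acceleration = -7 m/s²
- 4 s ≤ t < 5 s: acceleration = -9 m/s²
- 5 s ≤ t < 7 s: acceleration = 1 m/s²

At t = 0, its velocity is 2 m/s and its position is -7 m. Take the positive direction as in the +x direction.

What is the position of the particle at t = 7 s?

-153.5 m

On each constant-a segment, Δv = aΔt and Δx = v₀Δt + ½aΔt²; chain segment to segment.
0–4 s: v starts 2 m/s; Δx = 2·4 + ½·-7·4² = -48 m; v ends -26 m/s.
4–5 s: v starts -26 m/s; Δx = -26·1 + ½·-9·1² = -30.5 m; v ends -35 m/s.
5–7 s: v starts -35 m/s; Δx = -35·2 + ½·1·2² = -68 m; v ends -33 m/s.
x(7) = -7 + Σ Δx = -153.5 m.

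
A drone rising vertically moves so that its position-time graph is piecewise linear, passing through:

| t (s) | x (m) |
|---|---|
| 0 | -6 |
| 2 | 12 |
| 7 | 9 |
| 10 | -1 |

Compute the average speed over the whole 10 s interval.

3.1 m/s

Average speed = (total path length)/(elapsed time); on a piecewise-linear x-t graph the path length is Σ|Δx|.
0–2 s: |Δx| = |12 − -6| = 18 m
2–7 s: |Δx| = |9 − 12| = 3 m
7–10 s: |Δx| = |-1 − 9| = 10 m
Total path = 31 m; average speed = 31/10 = 3.1 m/s.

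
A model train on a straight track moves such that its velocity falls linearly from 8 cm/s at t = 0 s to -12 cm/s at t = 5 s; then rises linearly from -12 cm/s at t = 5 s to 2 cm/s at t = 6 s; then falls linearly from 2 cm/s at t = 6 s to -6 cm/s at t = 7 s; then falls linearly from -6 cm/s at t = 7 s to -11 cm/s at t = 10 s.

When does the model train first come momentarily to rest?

v changes sign on 0–5 s (from 8 to -12); the graph is linear there, so v = 0 at t = 0 + (-8)·(5 − 0)/(-12 − 8) = 2 s.

t = 2 s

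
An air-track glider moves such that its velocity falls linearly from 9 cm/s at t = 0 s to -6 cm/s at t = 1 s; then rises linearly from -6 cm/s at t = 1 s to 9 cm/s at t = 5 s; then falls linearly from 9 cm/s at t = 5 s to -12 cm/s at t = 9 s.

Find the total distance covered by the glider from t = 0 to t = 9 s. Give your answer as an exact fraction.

Distance (not displacement) is the total path length: add the absolute areas under v-t.
0–1 s: v = 0 at t = 0.6 s; triangle areas 2.7 + 1.2 = 3.9 cm
1–5 s: v = 0 at t = 2.6 s; triangle areas 4.8 + 10.8 = 15.6 cm
5–9 s: v = 0 at t = 47/7 s; triangle areas 54/7 + 96/7 = 150/7 cm
Total distance = 573/14 cm

573/14 cm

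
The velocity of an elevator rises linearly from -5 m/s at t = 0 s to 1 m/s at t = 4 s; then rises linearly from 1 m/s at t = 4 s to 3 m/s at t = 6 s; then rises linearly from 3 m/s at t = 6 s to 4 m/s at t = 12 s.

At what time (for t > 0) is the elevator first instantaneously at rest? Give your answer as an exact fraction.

v changes sign on 0–4 s (from -5 to 1); the graph is linear there, so v = 0 at t = 0 + (5)·(4 − 0)/(1 − -5) = 10/3 s.

t = 10/3 s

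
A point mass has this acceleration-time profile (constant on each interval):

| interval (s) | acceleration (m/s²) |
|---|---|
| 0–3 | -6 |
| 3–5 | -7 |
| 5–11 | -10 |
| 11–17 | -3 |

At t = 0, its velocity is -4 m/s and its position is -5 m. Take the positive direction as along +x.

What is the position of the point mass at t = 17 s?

On each constant-a segment, Δv = aΔt and Δx = v₀Δt + ½aΔt²; chain segment to segment.
0–3 s: v starts -4 m/s; Δx = -4·3 + ½·-6·3² = -39 m; v ends -22 m/s.
3–5 s: v starts -22 m/s; Δx = -22·2 + ½·-7·2² = -58 m; v ends -36 m/s.
5–11 s: v starts -36 m/s; Δx = -36·6 + ½·-10·6² = -396 m; v ends -96 m/s.
11–17 s: v starts -96 m/s; Δx = -96·6 + ½·-3·6² = -630 m; v ends -114 m/s.
x(17) = -5 + Σ Δx = -1128 m.

-1128 m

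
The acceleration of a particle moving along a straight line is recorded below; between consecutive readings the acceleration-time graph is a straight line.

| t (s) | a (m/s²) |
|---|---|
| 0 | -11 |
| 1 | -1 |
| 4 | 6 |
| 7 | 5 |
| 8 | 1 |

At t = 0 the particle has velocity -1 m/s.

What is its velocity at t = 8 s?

Δv equals the area under the a-t graph; then v = v₀ + Δv.
0–1 s: ½(-11 + -1)(1) = -6 m/s
1–4 s: ½(-1 + 6)(3) = 7.5 m/s
4–7 s: ½(6 + 5)(3) = 16.5 m/s
7–8 s: ½(5 + 1)(1) = 3 m/s
Δv = 21 m/s, so v(8) = -1 + (21) = 20 m/s.

20 m/s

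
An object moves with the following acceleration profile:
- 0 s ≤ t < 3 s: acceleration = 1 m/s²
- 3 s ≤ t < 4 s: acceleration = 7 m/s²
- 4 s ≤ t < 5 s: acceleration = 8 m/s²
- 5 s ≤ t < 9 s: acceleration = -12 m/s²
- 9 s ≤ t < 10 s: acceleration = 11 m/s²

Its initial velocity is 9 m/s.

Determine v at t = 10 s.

-10 m/s

Δv equals the area under the a-t graph; then v = v₀ + Δv.
0–3 s: 1 × 3 = 3 m/s
3–4 s: 7 × 1 = 7 m/s
4–5 s: 8 × 1 = 8 m/s
5–9 s: -12 × 4 = -48 m/s
9–10 s: 11 × 1 = 11 m/s
Δv = -19 m/s, so v(10) = 9 + (-19) = -10 m/s.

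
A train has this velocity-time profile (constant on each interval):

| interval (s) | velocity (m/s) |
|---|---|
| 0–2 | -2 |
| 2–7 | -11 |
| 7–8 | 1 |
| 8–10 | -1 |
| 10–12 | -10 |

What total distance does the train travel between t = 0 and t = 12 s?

Distance (not displacement) is the total path length: add the absolute areas under v-t.
0–2 s: |-2| × 2 = 4 m
2–7 s: |-11| × 5 = 55 m
7–8 s: |1| × 1 = 1 m
8–10 s: |-1| × 2 = 2 m
10–12 s: |-10| × 2 = 20 m
Total distance = 82 m

82 m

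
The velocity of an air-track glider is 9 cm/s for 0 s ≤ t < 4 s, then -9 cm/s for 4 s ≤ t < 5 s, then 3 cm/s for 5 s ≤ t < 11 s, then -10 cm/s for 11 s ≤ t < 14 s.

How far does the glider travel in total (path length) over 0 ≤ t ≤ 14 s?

93 cm

Distance (not displacement) is the total path length: add the absolute areas under v-t.
0–4 s: |9| × 4 = 36 cm
4–5 s: |-9| × 1 = 9 cm
5–11 s: |3| × 6 = 18 cm
11–14 s: |-10| × 3 = 30 cm
Total distance = 93 cm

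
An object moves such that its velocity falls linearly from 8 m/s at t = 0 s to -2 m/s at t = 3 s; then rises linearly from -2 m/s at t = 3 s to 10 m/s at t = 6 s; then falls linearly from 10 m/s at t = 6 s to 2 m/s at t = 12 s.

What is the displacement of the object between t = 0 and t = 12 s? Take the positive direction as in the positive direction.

Displacement is the signed area under the v-t curve.
0–3 s: ½(8 + -2)(3) = 9 m
3–6 s: ½(-2 + 10)(3) = 12 m
6–12 s: ½(10 + 2)(6) = 36 m
Net displacement = 57 m

57 m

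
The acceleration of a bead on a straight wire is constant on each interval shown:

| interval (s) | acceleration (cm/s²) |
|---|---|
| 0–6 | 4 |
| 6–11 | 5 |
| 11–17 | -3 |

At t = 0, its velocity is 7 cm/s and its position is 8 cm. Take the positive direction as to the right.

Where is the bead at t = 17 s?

621.5 cm

On each constant-a segment, Δv = aΔt and Δx = v₀Δt + ½aΔt²; chain segment to segment.
0–6 s: v starts 7 cm/s; Δx = 7·6 + ½·4·6² = 114 cm; v ends 31 cm/s.
6–11 s: v starts 31 cm/s; Δx = 31·5 + ½·5·5² = 217.5 cm; v ends 56 cm/s.
11–17 s: v starts 56 cm/s; Δx = 56·6 + ½·-3·6² = 282 cm; v ends 38 cm/s.
x(17) = 8 + Σ Δx = 621.5 cm.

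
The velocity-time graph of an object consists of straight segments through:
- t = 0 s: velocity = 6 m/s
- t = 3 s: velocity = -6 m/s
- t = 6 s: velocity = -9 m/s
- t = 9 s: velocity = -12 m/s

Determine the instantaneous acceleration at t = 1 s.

-4 m/s²

Acceleration is the slope of the v-t graph on 0–3 s: (-6 − 6)/(3 − 0) = -4 m/s².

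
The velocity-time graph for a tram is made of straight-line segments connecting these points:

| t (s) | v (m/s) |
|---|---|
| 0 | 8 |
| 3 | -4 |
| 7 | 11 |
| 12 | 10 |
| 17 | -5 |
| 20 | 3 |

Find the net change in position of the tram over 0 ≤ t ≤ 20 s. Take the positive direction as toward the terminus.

Net displacement equals the area under the velocity-time graph (areas below the axis count negative).
0–3 s: ½(8 + -4)(3) = 6 m
3–7 s: ½(-4 + 11)(4) = 14 m
7–12 s: ½(11 + 10)(5) = 52.5 m
12–17 s: ½(10 + -5)(5) = 12.5 m
17–20 s: ½(-5 + 3)(3) = -3 m
Net displacement = 82 m

82 m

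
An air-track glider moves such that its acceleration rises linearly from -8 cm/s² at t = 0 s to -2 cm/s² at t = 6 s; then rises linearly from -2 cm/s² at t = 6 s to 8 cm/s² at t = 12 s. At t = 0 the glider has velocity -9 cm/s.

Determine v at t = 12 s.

Δv equals the area under the a-t graph; then v = v₀ + Δv.
0–6 s: ½(-8 + -2)(6) = -30 cm/s
6–12 s: ½(-2 + 8)(6) = 18 cm/s
Δv = -12 cm/s, so v(12) = -9 + (-12) = -21 cm/s.

-21 cm/s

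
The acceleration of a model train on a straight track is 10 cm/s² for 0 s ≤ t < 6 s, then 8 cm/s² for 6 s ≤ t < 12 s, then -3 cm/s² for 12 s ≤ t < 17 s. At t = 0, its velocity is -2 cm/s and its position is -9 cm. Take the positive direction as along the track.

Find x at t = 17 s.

1143.5 cm

On each constant-a segment, Δv = aΔt and Δx = v₀Δt + ½aΔt²; chain segment to segment.
0–6 s: v starts -2 cm/s; Δx = -2·6 + ½·10·6² = 168 cm; v ends 58 cm/s.
6–12 s: v starts 58 cm/s; Δx = 58·6 + ½·8·6² = 492 cm; v ends 106 cm/s.
12–17 s: v starts 106 cm/s; Δx = 106·5 + ½·-3·5² = 492.5 cm; v ends 91 cm/s.
x(17) = -9 + Σ Δx = 1143.5 cm.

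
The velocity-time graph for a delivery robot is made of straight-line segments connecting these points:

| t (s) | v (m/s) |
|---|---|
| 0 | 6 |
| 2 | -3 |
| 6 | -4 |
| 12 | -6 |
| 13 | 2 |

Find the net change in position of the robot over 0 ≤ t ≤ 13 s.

Displacement is the signed area under the v-t curve.
0–2 s: ½(6 + -3)(2) = 3 m
2–6 s: ½(-3 + -4)(4) = -14 m
6–12 s: ½(-4 + -6)(6) = -30 m
12–13 s: ½(-6 + 2)(1) = -2 m
Net displacement = -43 m

-43 m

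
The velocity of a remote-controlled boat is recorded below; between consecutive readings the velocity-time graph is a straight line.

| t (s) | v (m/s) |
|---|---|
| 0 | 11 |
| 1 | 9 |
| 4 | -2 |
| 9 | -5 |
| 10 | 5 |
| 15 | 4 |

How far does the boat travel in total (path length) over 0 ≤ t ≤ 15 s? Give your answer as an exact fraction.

Total distance travelled is ∫|v| dt — sum the magnitudes of each area piece.
0–1 s: |½(11 + 9)(1)| = 10 m
1–4 s: v = 0 at t = 38/11 s; triangle areas 243/22 + 6/11 = 255/22 m
4–9 s: |½(-2 + -5)(5)| = 17.5 m
9–10 s: v = 0 at t = 9.5 s; triangle areas 1.25 + 1.25 = 2.5 m
10–15 s: |½(5 + 4)(5)| = 22.5 m
Total distance = 705/11 m

705/11 m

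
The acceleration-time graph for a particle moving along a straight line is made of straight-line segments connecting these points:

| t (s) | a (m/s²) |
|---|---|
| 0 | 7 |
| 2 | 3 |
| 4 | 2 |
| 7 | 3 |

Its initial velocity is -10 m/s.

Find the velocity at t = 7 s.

12.5 m/s

Δv equals the area under the a-t graph; then v = v₀ + Δv.
0–2 s: ½(7 + 3)(2) = 10 m/s
2–4 s: ½(3 + 2)(2) = 5 m/s
4–7 s: ½(2 + 3)(3) = 7.5 m/s
Δv = 22.5 m/s, so v(7) = -10 + (22.5) = 12.5 m/s.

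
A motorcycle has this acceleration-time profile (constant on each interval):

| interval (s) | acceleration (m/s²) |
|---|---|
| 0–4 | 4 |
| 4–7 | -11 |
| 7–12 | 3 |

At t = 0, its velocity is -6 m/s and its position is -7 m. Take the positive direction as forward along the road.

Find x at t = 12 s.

On each constant-a segment, Δv = aΔt and Δx = v₀Δt + ½aΔt²; chain segment to segment.
0–4 s: v starts -6 m/s; Δx = -6·4 + ½·4·4² = 8 m; v ends 10 m/s.
4–7 s: v starts 10 m/s; Δx = 10·3 + ½·-11·3² = -19.5 m; v ends -23 m/s.
7–12 s: v starts -23 m/s; Δx = -23·5 + ½·3·5² = -77.5 m; v ends -8 m/s.
x(12) = -7 + Σ Δx = -96 m.

-96 m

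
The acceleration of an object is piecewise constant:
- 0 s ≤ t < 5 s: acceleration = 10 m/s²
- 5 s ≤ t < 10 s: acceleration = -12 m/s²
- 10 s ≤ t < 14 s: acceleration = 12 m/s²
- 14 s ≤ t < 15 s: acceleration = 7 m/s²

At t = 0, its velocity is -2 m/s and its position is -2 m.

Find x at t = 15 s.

On each constant-a segment, Δv = aΔt and Δx = v₀Δt + ½aΔt²; chain segment to segment.
0–5 s: v starts -2 m/s; Δx = -2·5 + ½·10·5² = 115 m; v ends 48 m/s.
5–10 s: v starts 48 m/s; Δx = 48·5 + ½·-12·5² = 90 m; v ends -12 m/s.
10–14 s: v starts -12 m/s; Δx = -12·4 + ½·12·4² = 48 m; v ends 36 m/s.
14–15 s: v starts 36 m/s; Δx = 36·1 + ½·7·1² = 39.5 m; v ends 43 m/s.
x(15) = -2 + Σ Δx = 290.5 m.

290.5 m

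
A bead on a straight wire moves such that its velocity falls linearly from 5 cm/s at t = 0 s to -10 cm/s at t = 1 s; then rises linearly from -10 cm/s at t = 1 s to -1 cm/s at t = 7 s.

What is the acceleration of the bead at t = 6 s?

1.5 cm/s²

Acceleration is the slope of the v-t graph on 1–7 s: (-1 − -10)/(7 − 1) = 1.5 cm/s².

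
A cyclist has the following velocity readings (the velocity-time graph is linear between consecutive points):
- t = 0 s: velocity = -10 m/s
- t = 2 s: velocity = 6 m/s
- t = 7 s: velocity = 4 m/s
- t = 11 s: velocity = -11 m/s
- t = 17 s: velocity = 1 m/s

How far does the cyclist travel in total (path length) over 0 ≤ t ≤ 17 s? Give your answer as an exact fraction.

1234/15 m

Total distance travelled is ∫|v| dt — sum the magnitudes of each area piece.
0–2 s: v = 0 at t = 1.25 s; triangle areas 6.25 + 2.25 = 8.5 m
2–7 s: |½(6 + 4)(5)| = 25 m
7–11 s: v = 0 at t = 121/15 s; triangle areas 32/15 + 242/15 = 274/15 m
11–17 s: v = 0 at t = 16.5 s; triangle areas 30.25 + 0.25 = 30.5 m
Total distance = 1234/15 m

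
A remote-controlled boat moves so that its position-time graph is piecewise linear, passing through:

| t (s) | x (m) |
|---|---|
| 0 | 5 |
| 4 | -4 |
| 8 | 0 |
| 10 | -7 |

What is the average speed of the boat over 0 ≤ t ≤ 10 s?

Average speed = (total path length)/(elapsed time); on a piecewise-linear x-t graph the path length is Σ|Δx|.
0–4 s: |Δx| = |-4 − 5| = 9 m
4–8 s: |Δx| = |0 − -4| = 4 m
8–10 s: |Δx| = |-7 − 0| = 7 m
Total path = 20 m; average speed = 20/10 = 2 m/s.

2 m/s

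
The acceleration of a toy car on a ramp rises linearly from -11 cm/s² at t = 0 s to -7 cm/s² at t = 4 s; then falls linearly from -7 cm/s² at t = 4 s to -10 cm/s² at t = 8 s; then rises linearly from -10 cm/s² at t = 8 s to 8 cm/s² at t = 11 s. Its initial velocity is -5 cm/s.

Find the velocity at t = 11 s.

Δv equals the area under the a-t graph; then v = v₀ + Δv.
0–4 s: ½(-11 + -7)(4) = -36 cm/s
4–8 s: ½(-7 + -10)(4) = -34 cm/s
8–11 s: ½(-10 + 8)(3) = -3 cm/s
Δv = -73 cm/s, so v(11) = -5 + (-73) = -78 cm/s.

-78 cm/s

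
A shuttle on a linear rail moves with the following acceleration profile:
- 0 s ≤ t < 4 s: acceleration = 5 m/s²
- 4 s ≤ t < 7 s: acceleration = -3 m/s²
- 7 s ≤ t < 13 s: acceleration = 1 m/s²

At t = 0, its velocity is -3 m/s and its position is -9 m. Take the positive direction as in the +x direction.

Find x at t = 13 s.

On each constant-a segment, Δv = aΔt and Δx = v₀Δt + ½aΔt²; chain segment to segment.
0–4 s: v starts -3 m/s; Δx = -3·4 + ½·5·4² = 28 m; v ends 17 m/s.
4–7 s: v starts 17 m/s; Δx = 17·3 + ½·-3·3² = 37.5 m; v ends 8 m/s.
7–13 s: v starts 8 m/s; Δx = 8·6 + ½·1·6² = 66 m; v ends 14 m/s.
x(13) = -9 + Σ Δx = 122.5 m.

122.5 m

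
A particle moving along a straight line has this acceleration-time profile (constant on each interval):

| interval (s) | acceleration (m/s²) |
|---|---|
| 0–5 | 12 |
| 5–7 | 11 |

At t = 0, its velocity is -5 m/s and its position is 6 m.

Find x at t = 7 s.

263 m

On each constant-a segment, Δv = aΔt and Δx = v₀Δt + ½aΔt²; chain segment to segment.
0–5 s: v starts -5 m/s; Δx = -5·5 + ½·12·5² = 125 m; v ends 55 m/s.
5–7 s: v starts 55 m/s; Δx = 55·2 + ½·11·2² = 132 m; v ends 77 m/s.
x(7) = 6 + Σ Δx = 263 m.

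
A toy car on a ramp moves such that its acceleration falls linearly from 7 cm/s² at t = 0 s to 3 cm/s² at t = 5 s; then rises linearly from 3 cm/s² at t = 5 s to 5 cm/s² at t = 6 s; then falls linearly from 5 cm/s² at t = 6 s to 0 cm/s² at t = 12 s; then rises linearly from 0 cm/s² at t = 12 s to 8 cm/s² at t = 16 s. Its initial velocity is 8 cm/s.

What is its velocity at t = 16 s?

Δv equals the area under the a-t graph; then v = v₀ + Δv.
0–5 s: ½(7 + 3)(5) = 25 cm/s
5–6 s: ½(3 + 5)(1) = 4 cm/s
6–12 s: ½(5 + 0)(6) = 15 cm/s
12–16 s: ½(0 + 8)(4) = 16 cm/s
Δv = 60 cm/s, so v(16) = 8 + (60) = 68 cm/s.

68 cm/s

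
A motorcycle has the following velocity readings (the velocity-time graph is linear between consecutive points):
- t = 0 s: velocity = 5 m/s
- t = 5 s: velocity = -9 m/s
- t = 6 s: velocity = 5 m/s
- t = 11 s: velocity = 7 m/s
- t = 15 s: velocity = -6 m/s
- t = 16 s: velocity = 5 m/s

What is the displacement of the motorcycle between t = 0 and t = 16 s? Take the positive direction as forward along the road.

Displacement is the signed area under the v-t curve.
0–5 s: ½(5 + -9)(5) = -10 m
5–6 s: ½(-9 + 5)(1) = -2 m
6–11 s: ½(5 + 7)(5) = 30 m
11–15 s: ½(7 + -6)(4) = 2 m
15–16 s: ½(-6 + 5)(1) = -0.5 m
Net displacement = 19.5 m

19.5 m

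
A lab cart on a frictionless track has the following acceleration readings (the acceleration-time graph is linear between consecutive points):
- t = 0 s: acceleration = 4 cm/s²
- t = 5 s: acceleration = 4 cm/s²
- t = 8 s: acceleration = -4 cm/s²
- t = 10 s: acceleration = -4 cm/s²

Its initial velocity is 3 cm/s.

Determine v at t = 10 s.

Δv equals the area under the a-t graph; then v = v₀ + Δv.
0–5 s: 4 × 5 = 20 cm/s
5–8 s: ½(4 + -4)(3) = 0 cm/s
8–10 s: -4 × 2 = -8 cm/s
Δv = 12 cm/s, so v(10) = 3 + (12) = 15 cm/s.

15 cm/s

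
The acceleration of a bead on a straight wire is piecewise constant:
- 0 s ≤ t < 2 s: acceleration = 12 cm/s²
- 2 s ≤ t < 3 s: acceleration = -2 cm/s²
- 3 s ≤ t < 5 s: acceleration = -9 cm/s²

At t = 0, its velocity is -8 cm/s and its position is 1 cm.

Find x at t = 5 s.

34 cm

On each constant-a segment, Δv = aΔt and Δx = v₀Δt + ½aΔt²; chain segment to segment.
0–2 s: v starts -8 cm/s; Δx = -8·2 + ½·12·2² = 8 cm; v ends 16 cm/s.
2–3 s: v starts 16 cm/s; Δx = 16·1 + ½·-2·1² = 15 cm; v ends 14 cm/s.
3–5 s: v starts 14 cm/s; Δx = 14·2 + ½·-9·2² = 10 cm; v ends -4 cm/s.
x(5) = 1 + Σ Δx = 34 cm.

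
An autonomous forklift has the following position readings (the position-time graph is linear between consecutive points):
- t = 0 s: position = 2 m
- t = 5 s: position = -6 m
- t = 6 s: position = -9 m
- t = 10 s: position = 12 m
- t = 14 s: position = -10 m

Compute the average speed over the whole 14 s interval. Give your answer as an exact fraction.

27/7 m/s

Average speed = (total path length)/(elapsed time); on a piecewise-linear x-t graph the path length is Σ|Δx|.
0–5 s: |Δx| = |-6 − 2| = 8 m
5–6 s: |Δx| = |-9 − -6| = 3 m
6–10 s: |Δx| = |12 − -9| = 21 m
10–14 s: |Δx| = |-10 − 12| = 22 m
Total path = 54 m; average speed = 54/14 = 27/7 m/s.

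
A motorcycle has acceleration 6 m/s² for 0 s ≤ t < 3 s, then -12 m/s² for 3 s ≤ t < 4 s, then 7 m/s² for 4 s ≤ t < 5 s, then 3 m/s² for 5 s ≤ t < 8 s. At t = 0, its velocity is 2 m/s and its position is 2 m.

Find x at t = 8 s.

119 m

On each constant-a segment, Δv = aΔt and Δx = v₀Δt + ½aΔt²; chain segment to segment.
0–3 s: v starts 2 m/s; Δx = 2·3 + ½·6·3² = 33 m; v ends 20 m/s.
3–4 s: v starts 20 m/s; Δx = 20·1 + ½·-12·1² = 14 m; v ends 8 m/s.
4–5 s: v starts 8 m/s; Δx = 8·1 + ½·7·1² = 11.5 m; v ends 15 m/s.
5–8 s: v starts 15 m/s; Δx = 15·3 + ½·3·3² = 58.5 m; v ends 24 m/s.
x(8) = 2 + Σ Δx = 119 m.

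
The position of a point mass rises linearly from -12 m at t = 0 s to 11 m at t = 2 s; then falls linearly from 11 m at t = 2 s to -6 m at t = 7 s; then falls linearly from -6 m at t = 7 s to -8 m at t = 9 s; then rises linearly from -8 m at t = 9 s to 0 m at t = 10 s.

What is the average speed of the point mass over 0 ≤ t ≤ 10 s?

5 m/s

Average speed = (total path length)/(elapsed time); on a piecewise-linear x-t graph the path length is Σ|Δx|.
0–2 s: |Δx| = |11 − -12| = 23 m
2–7 s: |Δx| = |-6 − 11| = 17 m
7–9 s: |Δx| = |-8 − -6| = 2 m
9–10 s: |Δx| = |0 − -8| = 8 m
Total path = 50 m; average speed = 50/10 = 5 m/s.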